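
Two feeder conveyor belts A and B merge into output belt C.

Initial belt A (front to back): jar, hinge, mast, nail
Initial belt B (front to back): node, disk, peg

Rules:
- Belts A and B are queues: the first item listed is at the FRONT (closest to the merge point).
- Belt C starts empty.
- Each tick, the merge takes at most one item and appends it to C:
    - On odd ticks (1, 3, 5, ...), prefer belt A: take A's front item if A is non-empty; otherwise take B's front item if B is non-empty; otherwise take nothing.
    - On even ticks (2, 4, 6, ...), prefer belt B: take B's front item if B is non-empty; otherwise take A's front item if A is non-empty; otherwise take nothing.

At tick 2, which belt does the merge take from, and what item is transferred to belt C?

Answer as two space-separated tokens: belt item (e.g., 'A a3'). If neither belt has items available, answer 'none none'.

Answer: B node

Derivation:
Tick 1: prefer A, take jar from A; A=[hinge,mast,nail] B=[node,disk,peg] C=[jar]
Tick 2: prefer B, take node from B; A=[hinge,mast,nail] B=[disk,peg] C=[jar,node]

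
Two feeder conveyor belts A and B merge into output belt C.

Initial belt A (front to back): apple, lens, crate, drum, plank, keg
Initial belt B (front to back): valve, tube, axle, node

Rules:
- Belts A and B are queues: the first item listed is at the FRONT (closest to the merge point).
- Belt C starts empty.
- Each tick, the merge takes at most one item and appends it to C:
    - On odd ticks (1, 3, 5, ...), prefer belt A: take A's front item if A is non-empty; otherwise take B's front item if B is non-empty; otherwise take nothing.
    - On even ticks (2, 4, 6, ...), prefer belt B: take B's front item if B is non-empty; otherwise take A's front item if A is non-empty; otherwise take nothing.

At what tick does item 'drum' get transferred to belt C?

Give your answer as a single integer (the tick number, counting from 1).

Answer: 7

Derivation:
Tick 1: prefer A, take apple from A; A=[lens,crate,drum,plank,keg] B=[valve,tube,axle,node] C=[apple]
Tick 2: prefer B, take valve from B; A=[lens,crate,drum,plank,keg] B=[tube,axle,node] C=[apple,valve]
Tick 3: prefer A, take lens from A; A=[crate,drum,plank,keg] B=[tube,axle,node] C=[apple,valve,lens]
Tick 4: prefer B, take tube from B; A=[crate,drum,plank,keg] B=[axle,node] C=[apple,valve,lens,tube]
Tick 5: prefer A, take crate from A; A=[drum,plank,keg] B=[axle,node] C=[apple,valve,lens,tube,crate]
Tick 6: prefer B, take axle from B; A=[drum,plank,keg] B=[node] C=[apple,valve,lens,tube,crate,axle]
Tick 7: prefer A, take drum from A; A=[plank,keg] B=[node] C=[apple,valve,lens,tube,crate,axle,drum]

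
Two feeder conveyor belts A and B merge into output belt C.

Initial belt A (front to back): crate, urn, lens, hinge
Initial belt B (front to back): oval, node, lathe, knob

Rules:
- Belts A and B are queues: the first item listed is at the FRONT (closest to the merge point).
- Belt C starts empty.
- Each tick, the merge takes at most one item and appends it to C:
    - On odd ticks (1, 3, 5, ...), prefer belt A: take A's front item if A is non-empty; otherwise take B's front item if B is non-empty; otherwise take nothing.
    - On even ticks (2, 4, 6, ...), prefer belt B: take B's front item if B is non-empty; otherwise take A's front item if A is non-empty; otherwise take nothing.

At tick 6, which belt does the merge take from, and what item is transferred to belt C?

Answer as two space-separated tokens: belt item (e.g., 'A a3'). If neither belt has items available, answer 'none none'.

Tick 1: prefer A, take crate from A; A=[urn,lens,hinge] B=[oval,node,lathe,knob] C=[crate]
Tick 2: prefer B, take oval from B; A=[urn,lens,hinge] B=[node,lathe,knob] C=[crate,oval]
Tick 3: prefer A, take urn from A; A=[lens,hinge] B=[node,lathe,knob] C=[crate,oval,urn]
Tick 4: prefer B, take node from B; A=[lens,hinge] B=[lathe,knob] C=[crate,oval,urn,node]
Tick 5: prefer A, take lens from A; A=[hinge] B=[lathe,knob] C=[crate,oval,urn,node,lens]
Tick 6: prefer B, take lathe from B; A=[hinge] B=[knob] C=[crate,oval,urn,node,lens,lathe]

Answer: B lathe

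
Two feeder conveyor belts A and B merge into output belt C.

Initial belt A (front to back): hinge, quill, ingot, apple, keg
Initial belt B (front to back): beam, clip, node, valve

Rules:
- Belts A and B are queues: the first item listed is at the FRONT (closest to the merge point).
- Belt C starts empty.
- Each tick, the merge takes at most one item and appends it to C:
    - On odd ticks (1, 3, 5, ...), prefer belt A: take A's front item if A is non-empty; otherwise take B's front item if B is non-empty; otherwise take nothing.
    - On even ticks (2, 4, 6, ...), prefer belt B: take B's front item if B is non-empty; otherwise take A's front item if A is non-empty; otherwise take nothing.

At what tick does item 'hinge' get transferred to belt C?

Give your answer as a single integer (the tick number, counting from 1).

Tick 1: prefer A, take hinge from A; A=[quill,ingot,apple,keg] B=[beam,clip,node,valve] C=[hinge]

Answer: 1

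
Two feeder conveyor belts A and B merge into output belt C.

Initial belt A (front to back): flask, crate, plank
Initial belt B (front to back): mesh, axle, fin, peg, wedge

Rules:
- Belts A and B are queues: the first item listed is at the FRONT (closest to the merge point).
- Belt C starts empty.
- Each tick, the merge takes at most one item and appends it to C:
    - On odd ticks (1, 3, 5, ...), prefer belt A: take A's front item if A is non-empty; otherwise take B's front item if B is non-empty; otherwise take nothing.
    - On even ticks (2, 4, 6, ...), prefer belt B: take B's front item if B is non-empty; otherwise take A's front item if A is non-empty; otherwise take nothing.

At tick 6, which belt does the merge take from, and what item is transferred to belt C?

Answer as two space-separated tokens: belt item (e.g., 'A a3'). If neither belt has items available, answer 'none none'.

Tick 1: prefer A, take flask from A; A=[crate,plank] B=[mesh,axle,fin,peg,wedge] C=[flask]
Tick 2: prefer B, take mesh from B; A=[crate,plank] B=[axle,fin,peg,wedge] C=[flask,mesh]
Tick 3: prefer A, take crate from A; A=[plank] B=[axle,fin,peg,wedge] C=[flask,mesh,crate]
Tick 4: prefer B, take axle from B; A=[plank] B=[fin,peg,wedge] C=[flask,mesh,crate,axle]
Tick 5: prefer A, take plank from A; A=[-] B=[fin,peg,wedge] C=[flask,mesh,crate,axle,plank]
Tick 6: prefer B, take fin from B; A=[-] B=[peg,wedge] C=[flask,mesh,crate,axle,plank,fin]

Answer: B fin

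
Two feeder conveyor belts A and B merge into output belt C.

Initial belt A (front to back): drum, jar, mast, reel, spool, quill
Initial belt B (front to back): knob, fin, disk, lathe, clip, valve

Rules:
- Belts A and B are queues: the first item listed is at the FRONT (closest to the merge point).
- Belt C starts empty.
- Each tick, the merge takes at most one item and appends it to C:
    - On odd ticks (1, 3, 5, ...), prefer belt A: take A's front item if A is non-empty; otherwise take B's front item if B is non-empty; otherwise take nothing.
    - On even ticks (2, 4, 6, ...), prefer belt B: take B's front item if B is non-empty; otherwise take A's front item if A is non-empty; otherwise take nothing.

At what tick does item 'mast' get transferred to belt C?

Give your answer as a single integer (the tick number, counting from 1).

Answer: 5

Derivation:
Tick 1: prefer A, take drum from A; A=[jar,mast,reel,spool,quill] B=[knob,fin,disk,lathe,clip,valve] C=[drum]
Tick 2: prefer B, take knob from B; A=[jar,mast,reel,spool,quill] B=[fin,disk,lathe,clip,valve] C=[drum,knob]
Tick 3: prefer A, take jar from A; A=[mast,reel,spool,quill] B=[fin,disk,lathe,clip,valve] C=[drum,knob,jar]
Tick 4: prefer B, take fin from B; A=[mast,reel,spool,quill] B=[disk,lathe,clip,valve] C=[drum,knob,jar,fin]
Tick 5: prefer A, take mast from A; A=[reel,spool,quill] B=[disk,lathe,clip,valve] C=[drum,knob,jar,fin,mast]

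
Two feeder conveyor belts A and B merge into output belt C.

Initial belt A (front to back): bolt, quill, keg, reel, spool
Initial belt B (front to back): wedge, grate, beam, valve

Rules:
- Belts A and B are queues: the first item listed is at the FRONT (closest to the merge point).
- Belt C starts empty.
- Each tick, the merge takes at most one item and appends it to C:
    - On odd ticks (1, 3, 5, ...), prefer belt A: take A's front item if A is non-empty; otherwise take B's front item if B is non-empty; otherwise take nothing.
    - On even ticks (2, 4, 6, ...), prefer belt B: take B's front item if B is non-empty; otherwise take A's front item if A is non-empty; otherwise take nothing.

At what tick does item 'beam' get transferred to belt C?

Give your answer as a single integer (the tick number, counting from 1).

Answer: 6

Derivation:
Tick 1: prefer A, take bolt from A; A=[quill,keg,reel,spool] B=[wedge,grate,beam,valve] C=[bolt]
Tick 2: prefer B, take wedge from B; A=[quill,keg,reel,spool] B=[grate,beam,valve] C=[bolt,wedge]
Tick 3: prefer A, take quill from A; A=[keg,reel,spool] B=[grate,beam,valve] C=[bolt,wedge,quill]
Tick 4: prefer B, take grate from B; A=[keg,reel,spool] B=[beam,valve] C=[bolt,wedge,quill,grate]
Tick 5: prefer A, take keg from A; A=[reel,spool] B=[beam,valve] C=[bolt,wedge,quill,grate,keg]
Tick 6: prefer B, take beam from B; A=[reel,spool] B=[valve] C=[bolt,wedge,quill,grate,keg,beam]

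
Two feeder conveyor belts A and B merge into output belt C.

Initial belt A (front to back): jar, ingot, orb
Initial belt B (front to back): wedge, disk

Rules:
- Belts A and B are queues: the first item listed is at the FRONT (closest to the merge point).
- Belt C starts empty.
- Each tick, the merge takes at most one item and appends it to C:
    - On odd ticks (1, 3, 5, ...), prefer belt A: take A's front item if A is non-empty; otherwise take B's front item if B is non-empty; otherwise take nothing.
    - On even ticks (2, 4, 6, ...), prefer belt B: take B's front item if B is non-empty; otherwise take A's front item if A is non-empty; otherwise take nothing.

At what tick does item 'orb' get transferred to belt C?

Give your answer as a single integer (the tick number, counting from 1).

Answer: 5

Derivation:
Tick 1: prefer A, take jar from A; A=[ingot,orb] B=[wedge,disk] C=[jar]
Tick 2: prefer B, take wedge from B; A=[ingot,orb] B=[disk] C=[jar,wedge]
Tick 3: prefer A, take ingot from A; A=[orb] B=[disk] C=[jar,wedge,ingot]
Tick 4: prefer B, take disk from B; A=[orb] B=[-] C=[jar,wedge,ingot,disk]
Tick 5: prefer A, take orb from A; A=[-] B=[-] C=[jar,wedge,ingot,disk,orb]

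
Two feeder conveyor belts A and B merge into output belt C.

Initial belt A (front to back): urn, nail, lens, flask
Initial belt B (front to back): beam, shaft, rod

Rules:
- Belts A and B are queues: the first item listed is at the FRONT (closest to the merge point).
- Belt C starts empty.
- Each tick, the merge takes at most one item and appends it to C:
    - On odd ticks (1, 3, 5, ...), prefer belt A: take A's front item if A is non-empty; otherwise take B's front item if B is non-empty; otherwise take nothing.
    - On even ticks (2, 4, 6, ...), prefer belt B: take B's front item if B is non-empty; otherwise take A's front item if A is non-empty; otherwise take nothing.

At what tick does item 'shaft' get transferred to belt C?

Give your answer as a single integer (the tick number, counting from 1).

Answer: 4

Derivation:
Tick 1: prefer A, take urn from A; A=[nail,lens,flask] B=[beam,shaft,rod] C=[urn]
Tick 2: prefer B, take beam from B; A=[nail,lens,flask] B=[shaft,rod] C=[urn,beam]
Tick 3: prefer A, take nail from A; A=[lens,flask] B=[shaft,rod] C=[urn,beam,nail]
Tick 4: prefer B, take shaft from B; A=[lens,flask] B=[rod] C=[urn,beam,nail,shaft]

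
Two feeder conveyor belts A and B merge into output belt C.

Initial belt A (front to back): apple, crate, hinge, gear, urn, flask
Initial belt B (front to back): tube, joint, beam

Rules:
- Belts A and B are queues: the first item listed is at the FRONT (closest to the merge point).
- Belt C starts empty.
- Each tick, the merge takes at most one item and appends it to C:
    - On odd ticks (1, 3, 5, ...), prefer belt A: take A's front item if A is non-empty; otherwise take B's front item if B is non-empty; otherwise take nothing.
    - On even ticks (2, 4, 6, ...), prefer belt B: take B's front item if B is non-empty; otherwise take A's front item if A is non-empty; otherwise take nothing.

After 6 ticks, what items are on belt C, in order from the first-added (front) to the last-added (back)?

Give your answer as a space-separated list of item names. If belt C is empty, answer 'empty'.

Tick 1: prefer A, take apple from A; A=[crate,hinge,gear,urn,flask] B=[tube,joint,beam] C=[apple]
Tick 2: prefer B, take tube from B; A=[crate,hinge,gear,urn,flask] B=[joint,beam] C=[apple,tube]
Tick 3: prefer A, take crate from A; A=[hinge,gear,urn,flask] B=[joint,beam] C=[apple,tube,crate]
Tick 4: prefer B, take joint from B; A=[hinge,gear,urn,flask] B=[beam] C=[apple,tube,crate,joint]
Tick 5: prefer A, take hinge from A; A=[gear,urn,flask] B=[beam] C=[apple,tube,crate,joint,hinge]
Tick 6: prefer B, take beam from B; A=[gear,urn,flask] B=[-] C=[apple,tube,crate,joint,hinge,beam]

Answer: apple tube crate joint hinge beam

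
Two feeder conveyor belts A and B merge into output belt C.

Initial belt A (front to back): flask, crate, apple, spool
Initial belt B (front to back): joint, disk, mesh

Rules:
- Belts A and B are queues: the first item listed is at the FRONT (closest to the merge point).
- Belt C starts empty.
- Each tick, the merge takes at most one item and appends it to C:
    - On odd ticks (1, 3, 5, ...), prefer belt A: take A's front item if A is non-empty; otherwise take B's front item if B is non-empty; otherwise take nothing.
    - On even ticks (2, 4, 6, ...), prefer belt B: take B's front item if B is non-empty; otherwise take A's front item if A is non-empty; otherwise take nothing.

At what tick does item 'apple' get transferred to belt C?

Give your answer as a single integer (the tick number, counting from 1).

Answer: 5

Derivation:
Tick 1: prefer A, take flask from A; A=[crate,apple,spool] B=[joint,disk,mesh] C=[flask]
Tick 2: prefer B, take joint from B; A=[crate,apple,spool] B=[disk,mesh] C=[flask,joint]
Tick 3: prefer A, take crate from A; A=[apple,spool] B=[disk,mesh] C=[flask,joint,crate]
Tick 4: prefer B, take disk from B; A=[apple,spool] B=[mesh] C=[flask,joint,crate,disk]
Tick 5: prefer A, take apple from A; A=[spool] B=[mesh] C=[flask,joint,crate,disk,apple]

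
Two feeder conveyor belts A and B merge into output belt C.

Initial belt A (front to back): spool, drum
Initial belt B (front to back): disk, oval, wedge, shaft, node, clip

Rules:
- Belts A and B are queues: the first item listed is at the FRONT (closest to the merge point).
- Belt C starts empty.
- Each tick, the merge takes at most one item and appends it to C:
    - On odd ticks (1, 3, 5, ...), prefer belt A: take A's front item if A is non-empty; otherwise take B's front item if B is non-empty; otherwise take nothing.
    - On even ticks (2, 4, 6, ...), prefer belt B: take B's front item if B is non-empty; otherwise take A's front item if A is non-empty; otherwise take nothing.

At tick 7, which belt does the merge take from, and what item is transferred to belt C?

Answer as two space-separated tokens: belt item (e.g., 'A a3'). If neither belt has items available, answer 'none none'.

Tick 1: prefer A, take spool from A; A=[drum] B=[disk,oval,wedge,shaft,node,clip] C=[spool]
Tick 2: prefer B, take disk from B; A=[drum] B=[oval,wedge,shaft,node,clip] C=[spool,disk]
Tick 3: prefer A, take drum from A; A=[-] B=[oval,wedge,shaft,node,clip] C=[spool,disk,drum]
Tick 4: prefer B, take oval from B; A=[-] B=[wedge,shaft,node,clip] C=[spool,disk,drum,oval]
Tick 5: prefer A, take wedge from B; A=[-] B=[shaft,node,clip] C=[spool,disk,drum,oval,wedge]
Tick 6: prefer B, take shaft from B; A=[-] B=[node,clip] C=[spool,disk,drum,oval,wedge,shaft]
Tick 7: prefer A, take node from B; A=[-] B=[clip] C=[spool,disk,drum,oval,wedge,shaft,node]

Answer: B node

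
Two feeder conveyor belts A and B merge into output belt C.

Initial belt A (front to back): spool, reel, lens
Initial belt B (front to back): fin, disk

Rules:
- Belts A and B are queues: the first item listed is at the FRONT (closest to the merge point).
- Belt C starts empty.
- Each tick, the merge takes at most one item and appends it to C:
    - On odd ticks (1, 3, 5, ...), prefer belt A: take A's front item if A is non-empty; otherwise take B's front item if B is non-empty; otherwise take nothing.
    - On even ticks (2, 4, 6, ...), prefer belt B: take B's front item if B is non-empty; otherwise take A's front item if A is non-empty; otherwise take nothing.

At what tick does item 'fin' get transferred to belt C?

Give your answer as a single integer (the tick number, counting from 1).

Answer: 2

Derivation:
Tick 1: prefer A, take spool from A; A=[reel,lens] B=[fin,disk] C=[spool]
Tick 2: prefer B, take fin from B; A=[reel,lens] B=[disk] C=[spool,fin]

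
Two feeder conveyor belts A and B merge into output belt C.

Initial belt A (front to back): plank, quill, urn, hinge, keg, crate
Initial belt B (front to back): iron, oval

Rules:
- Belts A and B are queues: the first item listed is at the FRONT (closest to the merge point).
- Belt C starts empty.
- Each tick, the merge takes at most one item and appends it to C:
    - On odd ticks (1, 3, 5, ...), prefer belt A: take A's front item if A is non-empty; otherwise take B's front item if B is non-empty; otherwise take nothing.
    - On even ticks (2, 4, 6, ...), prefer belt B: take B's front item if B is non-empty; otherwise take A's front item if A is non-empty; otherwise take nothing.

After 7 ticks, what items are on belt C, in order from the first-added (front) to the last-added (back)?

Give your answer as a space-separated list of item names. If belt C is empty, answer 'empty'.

Tick 1: prefer A, take plank from A; A=[quill,urn,hinge,keg,crate] B=[iron,oval] C=[plank]
Tick 2: prefer B, take iron from B; A=[quill,urn,hinge,keg,crate] B=[oval] C=[plank,iron]
Tick 3: prefer A, take quill from A; A=[urn,hinge,keg,crate] B=[oval] C=[plank,iron,quill]
Tick 4: prefer B, take oval from B; A=[urn,hinge,keg,crate] B=[-] C=[plank,iron,quill,oval]
Tick 5: prefer A, take urn from A; A=[hinge,keg,crate] B=[-] C=[plank,iron,quill,oval,urn]
Tick 6: prefer B, take hinge from A; A=[keg,crate] B=[-] C=[plank,iron,quill,oval,urn,hinge]
Tick 7: prefer A, take keg from A; A=[crate] B=[-] C=[plank,iron,quill,oval,urn,hinge,keg]

Answer: plank iron quill oval urn hinge keg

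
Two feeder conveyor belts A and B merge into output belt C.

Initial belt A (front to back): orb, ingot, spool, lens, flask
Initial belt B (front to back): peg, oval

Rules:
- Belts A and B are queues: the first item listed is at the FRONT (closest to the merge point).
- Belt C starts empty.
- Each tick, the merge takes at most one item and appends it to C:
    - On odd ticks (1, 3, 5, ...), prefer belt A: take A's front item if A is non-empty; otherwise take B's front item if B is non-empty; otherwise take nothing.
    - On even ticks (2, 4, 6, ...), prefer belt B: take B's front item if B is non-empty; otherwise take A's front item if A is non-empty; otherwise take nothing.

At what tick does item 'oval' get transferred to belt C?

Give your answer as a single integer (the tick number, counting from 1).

Answer: 4

Derivation:
Tick 1: prefer A, take orb from A; A=[ingot,spool,lens,flask] B=[peg,oval] C=[orb]
Tick 2: prefer B, take peg from B; A=[ingot,spool,lens,flask] B=[oval] C=[orb,peg]
Tick 3: prefer A, take ingot from A; A=[spool,lens,flask] B=[oval] C=[orb,peg,ingot]
Tick 4: prefer B, take oval from B; A=[spool,lens,flask] B=[-] C=[orb,peg,ingot,oval]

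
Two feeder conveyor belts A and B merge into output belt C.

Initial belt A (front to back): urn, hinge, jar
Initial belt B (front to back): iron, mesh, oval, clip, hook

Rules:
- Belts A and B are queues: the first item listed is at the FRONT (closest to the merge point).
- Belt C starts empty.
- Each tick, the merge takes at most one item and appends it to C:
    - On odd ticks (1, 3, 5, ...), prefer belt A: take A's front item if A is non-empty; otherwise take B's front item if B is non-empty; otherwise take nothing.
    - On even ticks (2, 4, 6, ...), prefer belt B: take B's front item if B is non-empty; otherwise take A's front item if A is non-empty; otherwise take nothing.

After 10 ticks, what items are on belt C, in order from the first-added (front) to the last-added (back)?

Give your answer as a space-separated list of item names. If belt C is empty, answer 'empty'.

Tick 1: prefer A, take urn from A; A=[hinge,jar] B=[iron,mesh,oval,clip,hook] C=[urn]
Tick 2: prefer B, take iron from B; A=[hinge,jar] B=[mesh,oval,clip,hook] C=[urn,iron]
Tick 3: prefer A, take hinge from A; A=[jar] B=[mesh,oval,clip,hook] C=[urn,iron,hinge]
Tick 4: prefer B, take mesh from B; A=[jar] B=[oval,clip,hook] C=[urn,iron,hinge,mesh]
Tick 5: prefer A, take jar from A; A=[-] B=[oval,clip,hook] C=[urn,iron,hinge,mesh,jar]
Tick 6: prefer B, take oval from B; A=[-] B=[clip,hook] C=[urn,iron,hinge,mesh,jar,oval]
Tick 7: prefer A, take clip from B; A=[-] B=[hook] C=[urn,iron,hinge,mesh,jar,oval,clip]
Tick 8: prefer B, take hook from B; A=[-] B=[-] C=[urn,iron,hinge,mesh,jar,oval,clip,hook]
Tick 9: prefer A, both empty, nothing taken; A=[-] B=[-] C=[urn,iron,hinge,mesh,jar,oval,clip,hook]
Tick 10: prefer B, both empty, nothing taken; A=[-] B=[-] C=[urn,iron,hinge,mesh,jar,oval,clip,hook]

Answer: urn iron hinge mesh jar oval clip hook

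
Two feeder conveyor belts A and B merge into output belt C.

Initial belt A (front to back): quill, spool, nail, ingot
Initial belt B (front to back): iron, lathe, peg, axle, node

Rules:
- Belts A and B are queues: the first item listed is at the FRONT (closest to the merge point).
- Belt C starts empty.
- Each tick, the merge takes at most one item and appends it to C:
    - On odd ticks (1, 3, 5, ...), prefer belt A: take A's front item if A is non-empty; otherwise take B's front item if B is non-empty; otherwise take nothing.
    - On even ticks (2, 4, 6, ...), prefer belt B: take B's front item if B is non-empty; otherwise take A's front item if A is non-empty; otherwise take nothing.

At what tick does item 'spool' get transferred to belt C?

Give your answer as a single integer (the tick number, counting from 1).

Answer: 3

Derivation:
Tick 1: prefer A, take quill from A; A=[spool,nail,ingot] B=[iron,lathe,peg,axle,node] C=[quill]
Tick 2: prefer B, take iron from B; A=[spool,nail,ingot] B=[lathe,peg,axle,node] C=[quill,iron]
Tick 3: prefer A, take spool from A; A=[nail,ingot] B=[lathe,peg,axle,node] C=[quill,iron,spool]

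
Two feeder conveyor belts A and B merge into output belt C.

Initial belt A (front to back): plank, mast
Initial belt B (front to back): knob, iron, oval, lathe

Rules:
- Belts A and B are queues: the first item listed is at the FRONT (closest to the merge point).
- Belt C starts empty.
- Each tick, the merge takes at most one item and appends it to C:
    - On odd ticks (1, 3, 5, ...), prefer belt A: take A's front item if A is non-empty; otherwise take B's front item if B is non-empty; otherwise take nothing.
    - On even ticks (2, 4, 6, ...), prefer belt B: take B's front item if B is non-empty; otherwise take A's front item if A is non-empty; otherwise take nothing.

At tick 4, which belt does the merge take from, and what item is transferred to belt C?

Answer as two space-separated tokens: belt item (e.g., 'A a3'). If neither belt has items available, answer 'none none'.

Answer: B iron

Derivation:
Tick 1: prefer A, take plank from A; A=[mast] B=[knob,iron,oval,lathe] C=[plank]
Tick 2: prefer B, take knob from B; A=[mast] B=[iron,oval,lathe] C=[plank,knob]
Tick 3: prefer A, take mast from A; A=[-] B=[iron,oval,lathe] C=[plank,knob,mast]
Tick 4: prefer B, take iron from B; A=[-] B=[oval,lathe] C=[plank,knob,mast,iron]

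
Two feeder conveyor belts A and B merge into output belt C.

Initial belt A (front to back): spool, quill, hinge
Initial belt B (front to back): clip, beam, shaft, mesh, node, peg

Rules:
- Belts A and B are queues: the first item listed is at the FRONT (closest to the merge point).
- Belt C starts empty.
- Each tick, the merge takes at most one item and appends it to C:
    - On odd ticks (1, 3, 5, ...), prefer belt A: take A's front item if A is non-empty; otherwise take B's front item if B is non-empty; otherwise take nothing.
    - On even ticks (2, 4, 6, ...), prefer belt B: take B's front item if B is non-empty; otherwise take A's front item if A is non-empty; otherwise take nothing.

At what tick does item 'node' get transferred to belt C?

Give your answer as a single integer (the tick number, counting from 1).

Answer: 8

Derivation:
Tick 1: prefer A, take spool from A; A=[quill,hinge] B=[clip,beam,shaft,mesh,node,peg] C=[spool]
Tick 2: prefer B, take clip from B; A=[quill,hinge] B=[beam,shaft,mesh,node,peg] C=[spool,clip]
Tick 3: prefer A, take quill from A; A=[hinge] B=[beam,shaft,mesh,node,peg] C=[spool,clip,quill]
Tick 4: prefer B, take beam from B; A=[hinge] B=[shaft,mesh,node,peg] C=[spool,clip,quill,beam]
Tick 5: prefer A, take hinge from A; A=[-] B=[shaft,mesh,node,peg] C=[spool,clip,quill,beam,hinge]
Tick 6: prefer B, take shaft from B; A=[-] B=[mesh,node,peg] C=[spool,clip,quill,beam,hinge,shaft]
Tick 7: prefer A, take mesh from B; A=[-] B=[node,peg] C=[spool,clip,quill,beam,hinge,shaft,mesh]
Tick 8: prefer B, take node from B; A=[-] B=[peg] C=[spool,clip,quill,beam,hinge,shaft,mesh,node]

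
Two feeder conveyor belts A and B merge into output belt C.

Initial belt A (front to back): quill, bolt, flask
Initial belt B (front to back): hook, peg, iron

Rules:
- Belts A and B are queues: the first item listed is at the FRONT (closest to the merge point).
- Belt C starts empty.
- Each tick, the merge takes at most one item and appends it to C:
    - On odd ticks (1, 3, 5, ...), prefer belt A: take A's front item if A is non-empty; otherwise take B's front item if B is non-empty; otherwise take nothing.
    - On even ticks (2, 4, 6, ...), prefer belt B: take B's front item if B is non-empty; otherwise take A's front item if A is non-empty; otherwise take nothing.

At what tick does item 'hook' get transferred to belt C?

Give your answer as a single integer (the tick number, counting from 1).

Tick 1: prefer A, take quill from A; A=[bolt,flask] B=[hook,peg,iron] C=[quill]
Tick 2: prefer B, take hook from B; A=[bolt,flask] B=[peg,iron] C=[quill,hook]

Answer: 2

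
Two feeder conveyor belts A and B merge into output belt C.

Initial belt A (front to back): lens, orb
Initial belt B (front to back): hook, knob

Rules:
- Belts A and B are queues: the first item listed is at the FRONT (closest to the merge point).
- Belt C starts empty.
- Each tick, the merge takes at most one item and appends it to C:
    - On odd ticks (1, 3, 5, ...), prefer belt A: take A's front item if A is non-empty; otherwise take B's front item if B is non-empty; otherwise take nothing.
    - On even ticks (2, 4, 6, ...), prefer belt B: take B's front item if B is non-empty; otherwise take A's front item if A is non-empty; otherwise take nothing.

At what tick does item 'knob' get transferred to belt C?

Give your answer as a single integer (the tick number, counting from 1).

Answer: 4

Derivation:
Tick 1: prefer A, take lens from A; A=[orb] B=[hook,knob] C=[lens]
Tick 2: prefer B, take hook from B; A=[orb] B=[knob] C=[lens,hook]
Tick 3: prefer A, take orb from A; A=[-] B=[knob] C=[lens,hook,orb]
Tick 4: prefer B, take knob from B; A=[-] B=[-] C=[lens,hook,orb,knob]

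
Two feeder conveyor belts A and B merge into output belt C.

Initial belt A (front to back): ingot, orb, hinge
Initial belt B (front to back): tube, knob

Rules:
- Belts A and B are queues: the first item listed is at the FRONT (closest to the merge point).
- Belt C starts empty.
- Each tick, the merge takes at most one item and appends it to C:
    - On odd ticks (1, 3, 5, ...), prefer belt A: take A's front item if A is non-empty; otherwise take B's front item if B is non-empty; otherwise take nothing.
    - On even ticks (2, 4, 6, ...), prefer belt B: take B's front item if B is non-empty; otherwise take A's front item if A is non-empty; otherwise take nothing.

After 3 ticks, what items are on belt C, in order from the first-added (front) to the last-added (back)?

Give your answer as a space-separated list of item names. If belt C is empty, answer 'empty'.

Tick 1: prefer A, take ingot from A; A=[orb,hinge] B=[tube,knob] C=[ingot]
Tick 2: prefer B, take tube from B; A=[orb,hinge] B=[knob] C=[ingot,tube]
Tick 3: prefer A, take orb from A; A=[hinge] B=[knob] C=[ingot,tube,orb]

Answer: ingot tube orb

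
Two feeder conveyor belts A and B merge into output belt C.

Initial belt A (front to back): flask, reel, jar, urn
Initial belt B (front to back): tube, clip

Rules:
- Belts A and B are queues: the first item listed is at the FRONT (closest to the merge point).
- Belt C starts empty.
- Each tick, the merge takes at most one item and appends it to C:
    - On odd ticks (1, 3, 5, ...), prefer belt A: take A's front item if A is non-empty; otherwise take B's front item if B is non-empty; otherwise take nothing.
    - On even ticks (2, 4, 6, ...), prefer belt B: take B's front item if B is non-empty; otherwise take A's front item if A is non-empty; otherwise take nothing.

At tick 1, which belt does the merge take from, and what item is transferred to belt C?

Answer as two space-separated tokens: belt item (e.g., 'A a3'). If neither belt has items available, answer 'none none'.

Answer: A flask

Derivation:
Tick 1: prefer A, take flask from A; A=[reel,jar,urn] B=[tube,clip] C=[flask]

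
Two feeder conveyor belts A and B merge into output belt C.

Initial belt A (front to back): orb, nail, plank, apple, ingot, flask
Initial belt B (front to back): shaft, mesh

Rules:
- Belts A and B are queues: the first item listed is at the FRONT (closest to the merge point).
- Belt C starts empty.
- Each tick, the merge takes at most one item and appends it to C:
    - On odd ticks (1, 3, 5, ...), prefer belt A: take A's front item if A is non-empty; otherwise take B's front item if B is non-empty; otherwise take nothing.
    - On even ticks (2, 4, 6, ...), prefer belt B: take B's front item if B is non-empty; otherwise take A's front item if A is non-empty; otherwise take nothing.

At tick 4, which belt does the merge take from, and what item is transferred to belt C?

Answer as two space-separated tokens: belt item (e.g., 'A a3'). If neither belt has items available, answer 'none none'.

Tick 1: prefer A, take orb from A; A=[nail,plank,apple,ingot,flask] B=[shaft,mesh] C=[orb]
Tick 2: prefer B, take shaft from B; A=[nail,plank,apple,ingot,flask] B=[mesh] C=[orb,shaft]
Tick 3: prefer A, take nail from A; A=[plank,apple,ingot,flask] B=[mesh] C=[orb,shaft,nail]
Tick 4: prefer B, take mesh from B; A=[plank,apple,ingot,flask] B=[-] C=[orb,shaft,nail,mesh]

Answer: B mesh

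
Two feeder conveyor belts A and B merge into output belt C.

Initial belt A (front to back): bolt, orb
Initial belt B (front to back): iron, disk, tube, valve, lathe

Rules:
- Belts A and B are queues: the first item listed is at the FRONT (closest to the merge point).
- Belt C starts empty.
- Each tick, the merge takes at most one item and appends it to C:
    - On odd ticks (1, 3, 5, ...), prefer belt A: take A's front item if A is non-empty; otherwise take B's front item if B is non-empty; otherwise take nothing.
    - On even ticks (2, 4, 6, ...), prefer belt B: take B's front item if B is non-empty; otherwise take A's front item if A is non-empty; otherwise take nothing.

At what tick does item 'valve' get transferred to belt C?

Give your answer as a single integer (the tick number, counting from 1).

Tick 1: prefer A, take bolt from A; A=[orb] B=[iron,disk,tube,valve,lathe] C=[bolt]
Tick 2: prefer B, take iron from B; A=[orb] B=[disk,tube,valve,lathe] C=[bolt,iron]
Tick 3: prefer A, take orb from A; A=[-] B=[disk,tube,valve,lathe] C=[bolt,iron,orb]
Tick 4: prefer B, take disk from B; A=[-] B=[tube,valve,lathe] C=[bolt,iron,orb,disk]
Tick 5: prefer A, take tube from B; A=[-] B=[valve,lathe] C=[bolt,iron,orb,disk,tube]
Tick 6: prefer B, take valve from B; A=[-] B=[lathe] C=[bolt,iron,orb,disk,tube,valve]

Answer: 6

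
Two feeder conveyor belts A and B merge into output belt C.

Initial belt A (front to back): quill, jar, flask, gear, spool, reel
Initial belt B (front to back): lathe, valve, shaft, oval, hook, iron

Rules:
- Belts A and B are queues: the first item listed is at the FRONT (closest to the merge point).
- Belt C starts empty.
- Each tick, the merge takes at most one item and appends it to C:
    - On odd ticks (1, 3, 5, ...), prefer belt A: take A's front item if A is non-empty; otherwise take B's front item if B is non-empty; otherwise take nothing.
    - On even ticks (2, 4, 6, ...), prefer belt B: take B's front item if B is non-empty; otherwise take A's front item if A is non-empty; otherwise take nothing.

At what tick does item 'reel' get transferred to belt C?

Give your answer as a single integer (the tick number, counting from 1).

Tick 1: prefer A, take quill from A; A=[jar,flask,gear,spool,reel] B=[lathe,valve,shaft,oval,hook,iron] C=[quill]
Tick 2: prefer B, take lathe from B; A=[jar,flask,gear,spool,reel] B=[valve,shaft,oval,hook,iron] C=[quill,lathe]
Tick 3: prefer A, take jar from A; A=[flask,gear,spool,reel] B=[valve,shaft,oval,hook,iron] C=[quill,lathe,jar]
Tick 4: prefer B, take valve from B; A=[flask,gear,spool,reel] B=[shaft,oval,hook,iron] C=[quill,lathe,jar,valve]
Tick 5: prefer A, take flask from A; A=[gear,spool,reel] B=[shaft,oval,hook,iron] C=[quill,lathe,jar,valve,flask]
Tick 6: prefer B, take shaft from B; A=[gear,spool,reel] B=[oval,hook,iron] C=[quill,lathe,jar,valve,flask,shaft]
Tick 7: prefer A, take gear from A; A=[spool,reel] B=[oval,hook,iron] C=[quill,lathe,jar,valve,flask,shaft,gear]
Tick 8: prefer B, take oval from B; A=[spool,reel] B=[hook,iron] C=[quill,lathe,jar,valve,flask,shaft,gear,oval]
Tick 9: prefer A, take spool from A; A=[reel] B=[hook,iron] C=[quill,lathe,jar,valve,flask,shaft,gear,oval,spool]
Tick 10: prefer B, take hook from B; A=[reel] B=[iron] C=[quill,lathe,jar,valve,flask,shaft,gear,oval,spool,hook]
Tick 11: prefer A, take reel from A; A=[-] B=[iron] C=[quill,lathe,jar,valve,flask,shaft,gear,oval,spool,hook,reel]

Answer: 11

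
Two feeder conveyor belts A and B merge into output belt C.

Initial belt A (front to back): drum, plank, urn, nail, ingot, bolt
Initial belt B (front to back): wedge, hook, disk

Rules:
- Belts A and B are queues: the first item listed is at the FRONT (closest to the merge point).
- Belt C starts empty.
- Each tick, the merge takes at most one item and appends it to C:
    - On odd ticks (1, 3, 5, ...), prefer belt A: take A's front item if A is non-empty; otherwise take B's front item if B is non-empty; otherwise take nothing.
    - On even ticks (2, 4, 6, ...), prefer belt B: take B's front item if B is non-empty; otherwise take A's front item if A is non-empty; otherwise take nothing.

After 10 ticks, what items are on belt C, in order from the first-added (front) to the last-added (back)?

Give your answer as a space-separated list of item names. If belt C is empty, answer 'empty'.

Tick 1: prefer A, take drum from A; A=[plank,urn,nail,ingot,bolt] B=[wedge,hook,disk] C=[drum]
Tick 2: prefer B, take wedge from B; A=[plank,urn,nail,ingot,bolt] B=[hook,disk] C=[drum,wedge]
Tick 3: prefer A, take plank from A; A=[urn,nail,ingot,bolt] B=[hook,disk] C=[drum,wedge,plank]
Tick 4: prefer B, take hook from B; A=[urn,nail,ingot,bolt] B=[disk] C=[drum,wedge,plank,hook]
Tick 5: prefer A, take urn from A; A=[nail,ingot,bolt] B=[disk] C=[drum,wedge,plank,hook,urn]
Tick 6: prefer B, take disk from B; A=[nail,ingot,bolt] B=[-] C=[drum,wedge,plank,hook,urn,disk]
Tick 7: prefer A, take nail from A; A=[ingot,bolt] B=[-] C=[drum,wedge,plank,hook,urn,disk,nail]
Tick 8: prefer B, take ingot from A; A=[bolt] B=[-] C=[drum,wedge,plank,hook,urn,disk,nail,ingot]
Tick 9: prefer A, take bolt from A; A=[-] B=[-] C=[drum,wedge,plank,hook,urn,disk,nail,ingot,bolt]
Tick 10: prefer B, both empty, nothing taken; A=[-] B=[-] C=[drum,wedge,plank,hook,urn,disk,nail,ingot,bolt]

Answer: drum wedge plank hook urn disk nail ingot bolt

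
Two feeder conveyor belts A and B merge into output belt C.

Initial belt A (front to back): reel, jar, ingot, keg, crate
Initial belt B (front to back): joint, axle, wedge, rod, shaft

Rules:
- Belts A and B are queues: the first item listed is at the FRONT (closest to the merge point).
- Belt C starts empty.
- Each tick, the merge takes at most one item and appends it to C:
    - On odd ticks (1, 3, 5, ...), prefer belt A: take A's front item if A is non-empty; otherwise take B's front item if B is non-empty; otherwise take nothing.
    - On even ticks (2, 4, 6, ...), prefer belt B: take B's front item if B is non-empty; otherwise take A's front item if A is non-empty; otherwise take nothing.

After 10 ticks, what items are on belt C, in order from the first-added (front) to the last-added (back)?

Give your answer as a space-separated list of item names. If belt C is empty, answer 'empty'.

Tick 1: prefer A, take reel from A; A=[jar,ingot,keg,crate] B=[joint,axle,wedge,rod,shaft] C=[reel]
Tick 2: prefer B, take joint from B; A=[jar,ingot,keg,crate] B=[axle,wedge,rod,shaft] C=[reel,joint]
Tick 3: prefer A, take jar from A; A=[ingot,keg,crate] B=[axle,wedge,rod,shaft] C=[reel,joint,jar]
Tick 4: prefer B, take axle from B; A=[ingot,keg,crate] B=[wedge,rod,shaft] C=[reel,joint,jar,axle]
Tick 5: prefer A, take ingot from A; A=[keg,crate] B=[wedge,rod,shaft] C=[reel,joint,jar,axle,ingot]
Tick 6: prefer B, take wedge from B; A=[keg,crate] B=[rod,shaft] C=[reel,joint,jar,axle,ingot,wedge]
Tick 7: prefer A, take keg from A; A=[crate] B=[rod,shaft] C=[reel,joint,jar,axle,ingot,wedge,keg]
Tick 8: prefer B, take rod from B; A=[crate] B=[shaft] C=[reel,joint,jar,axle,ingot,wedge,keg,rod]
Tick 9: prefer A, take crate from A; A=[-] B=[shaft] C=[reel,joint,jar,axle,ingot,wedge,keg,rod,crate]
Tick 10: prefer B, take shaft from B; A=[-] B=[-] C=[reel,joint,jar,axle,ingot,wedge,keg,rod,crate,shaft]

Answer: reel joint jar axle ingot wedge keg rod crate shaft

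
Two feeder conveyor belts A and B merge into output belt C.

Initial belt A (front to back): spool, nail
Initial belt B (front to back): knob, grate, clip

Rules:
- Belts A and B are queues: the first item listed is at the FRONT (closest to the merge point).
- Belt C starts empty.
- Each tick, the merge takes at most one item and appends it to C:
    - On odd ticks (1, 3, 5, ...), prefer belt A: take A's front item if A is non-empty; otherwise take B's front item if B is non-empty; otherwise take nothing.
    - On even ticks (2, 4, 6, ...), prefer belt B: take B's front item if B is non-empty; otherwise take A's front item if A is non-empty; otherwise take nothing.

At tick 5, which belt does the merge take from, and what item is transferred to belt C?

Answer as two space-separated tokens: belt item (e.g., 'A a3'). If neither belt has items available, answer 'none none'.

Answer: B clip

Derivation:
Tick 1: prefer A, take spool from A; A=[nail] B=[knob,grate,clip] C=[spool]
Tick 2: prefer B, take knob from B; A=[nail] B=[grate,clip] C=[spool,knob]
Tick 3: prefer A, take nail from A; A=[-] B=[grate,clip] C=[spool,knob,nail]
Tick 4: prefer B, take grate from B; A=[-] B=[clip] C=[spool,knob,nail,grate]
Tick 5: prefer A, take clip from B; A=[-] B=[-] C=[spool,knob,nail,grate,clip]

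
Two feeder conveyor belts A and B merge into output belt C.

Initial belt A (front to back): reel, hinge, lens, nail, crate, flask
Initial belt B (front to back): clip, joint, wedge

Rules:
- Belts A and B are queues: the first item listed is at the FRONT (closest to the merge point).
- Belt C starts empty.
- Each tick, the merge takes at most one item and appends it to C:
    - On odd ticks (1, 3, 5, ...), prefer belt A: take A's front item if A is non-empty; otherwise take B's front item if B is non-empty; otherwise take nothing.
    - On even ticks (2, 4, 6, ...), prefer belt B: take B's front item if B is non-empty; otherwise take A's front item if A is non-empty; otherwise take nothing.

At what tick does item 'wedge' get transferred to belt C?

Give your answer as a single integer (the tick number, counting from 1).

Tick 1: prefer A, take reel from A; A=[hinge,lens,nail,crate,flask] B=[clip,joint,wedge] C=[reel]
Tick 2: prefer B, take clip from B; A=[hinge,lens,nail,crate,flask] B=[joint,wedge] C=[reel,clip]
Tick 3: prefer A, take hinge from A; A=[lens,nail,crate,flask] B=[joint,wedge] C=[reel,clip,hinge]
Tick 4: prefer B, take joint from B; A=[lens,nail,crate,flask] B=[wedge] C=[reel,clip,hinge,joint]
Tick 5: prefer A, take lens from A; A=[nail,crate,flask] B=[wedge] C=[reel,clip,hinge,joint,lens]
Tick 6: prefer B, take wedge from B; A=[nail,crate,flask] B=[-] C=[reel,clip,hinge,joint,lens,wedge]

Answer: 6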